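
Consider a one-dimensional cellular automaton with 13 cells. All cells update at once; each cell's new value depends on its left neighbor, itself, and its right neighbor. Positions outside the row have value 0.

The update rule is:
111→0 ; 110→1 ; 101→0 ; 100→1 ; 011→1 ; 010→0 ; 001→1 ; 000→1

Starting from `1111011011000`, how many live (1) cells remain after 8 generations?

4

generation 1: 1001011011111
generation 2: 0110011010001
generation 3: 1111111001110
generation 4: 1000001111011
generation 5: 0111111001011
generation 6: 1100001110011
generation 7: 1111111011111
generation 8: 1000001010001
count of 1: 4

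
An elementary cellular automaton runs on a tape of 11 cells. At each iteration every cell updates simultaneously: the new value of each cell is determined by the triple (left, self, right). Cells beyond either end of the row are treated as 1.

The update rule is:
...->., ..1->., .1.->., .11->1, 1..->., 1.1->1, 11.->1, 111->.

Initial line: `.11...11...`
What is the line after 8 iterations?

......11...

111...11...
..1...11...
......11...
......11...  (fixed point — unchanged through iteration 8)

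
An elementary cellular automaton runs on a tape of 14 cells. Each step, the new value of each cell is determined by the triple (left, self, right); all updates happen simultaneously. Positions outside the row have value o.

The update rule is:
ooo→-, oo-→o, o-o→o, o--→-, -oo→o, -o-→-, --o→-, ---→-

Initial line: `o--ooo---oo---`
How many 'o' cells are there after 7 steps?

3

o--o-o---oo---
o---o----oo---
o--------oo---
o--------oo---  (fixed point — unchanged through step 7)
count of o: 3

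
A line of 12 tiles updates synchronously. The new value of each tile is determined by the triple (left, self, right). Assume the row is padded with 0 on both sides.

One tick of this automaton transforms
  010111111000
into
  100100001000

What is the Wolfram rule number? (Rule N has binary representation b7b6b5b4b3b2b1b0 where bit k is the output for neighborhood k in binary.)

position 4: 111 → 0  (bit 7 = 0)
position 8: 110 → 1  (bit 6 = 1)
position 2: 101 → 0  (bit 5 = 0)
position 9: 100 → 0  (bit 4 = 0)
position 3: 011 → 1  (bit 3 = 1)
position 1: 010 → 0  (bit 2 = 0)
position 0: 001 → 1  (bit 1 = 1)
position 10: 000 → 0  (bit 0 = 0)
bits b7..b0 = 01001010 = 74

74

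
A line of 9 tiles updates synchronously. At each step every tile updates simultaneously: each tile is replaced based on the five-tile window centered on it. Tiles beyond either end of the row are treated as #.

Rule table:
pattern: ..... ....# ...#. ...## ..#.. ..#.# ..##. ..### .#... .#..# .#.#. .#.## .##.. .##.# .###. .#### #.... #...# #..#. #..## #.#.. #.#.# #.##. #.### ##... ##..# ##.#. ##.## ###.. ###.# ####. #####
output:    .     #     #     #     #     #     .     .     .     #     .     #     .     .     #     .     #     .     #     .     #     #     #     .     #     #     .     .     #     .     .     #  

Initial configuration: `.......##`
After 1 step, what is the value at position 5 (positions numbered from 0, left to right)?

step 1: ##...##..
position 5 holds #

#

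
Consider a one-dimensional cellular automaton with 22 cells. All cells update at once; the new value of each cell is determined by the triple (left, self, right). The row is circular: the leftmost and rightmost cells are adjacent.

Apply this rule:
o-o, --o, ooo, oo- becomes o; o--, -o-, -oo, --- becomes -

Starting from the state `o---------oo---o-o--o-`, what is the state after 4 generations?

generation 1: ---------o-o--o-o--o-o
generation 2: --------o-o--o-o--o-o-
generation 3: -------o-o--o-o--o-o--
generation 4: ------o-o--o-o--o-o---

------o-o--o-o--o-o---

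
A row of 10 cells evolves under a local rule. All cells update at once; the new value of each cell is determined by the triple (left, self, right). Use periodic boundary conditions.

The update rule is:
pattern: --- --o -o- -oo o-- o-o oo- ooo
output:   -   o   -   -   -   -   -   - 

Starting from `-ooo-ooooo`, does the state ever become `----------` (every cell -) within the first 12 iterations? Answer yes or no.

yes

----------
all cells are - at iteration 1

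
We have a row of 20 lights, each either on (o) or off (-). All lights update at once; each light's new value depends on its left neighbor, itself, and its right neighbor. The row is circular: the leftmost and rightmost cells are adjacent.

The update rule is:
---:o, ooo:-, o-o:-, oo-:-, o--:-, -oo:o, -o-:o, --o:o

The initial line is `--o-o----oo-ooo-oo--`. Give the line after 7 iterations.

--o--oooo-o-oooo--o-

iteration 1: ooo-o-oooo--o---o--o
iteration 2: ----o-o----oo-ooo-oo
iteration 3: -oooo-o-oooo--o---o-
iteration 4: oo----o-o----oo-ooo-
iteration 5: o--oooo-o-oooo--o---
iteration 6: o-oo----o-o----oo-oo
iteration 7: --o--oooo-o-oooo--o-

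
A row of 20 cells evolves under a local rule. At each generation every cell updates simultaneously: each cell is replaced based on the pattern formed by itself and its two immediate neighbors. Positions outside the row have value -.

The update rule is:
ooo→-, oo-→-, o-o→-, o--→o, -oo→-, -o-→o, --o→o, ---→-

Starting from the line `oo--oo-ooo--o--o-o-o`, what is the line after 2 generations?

--oo------oooooo-o-o
-o--o----o-------o-o

-o--o----o-------o-o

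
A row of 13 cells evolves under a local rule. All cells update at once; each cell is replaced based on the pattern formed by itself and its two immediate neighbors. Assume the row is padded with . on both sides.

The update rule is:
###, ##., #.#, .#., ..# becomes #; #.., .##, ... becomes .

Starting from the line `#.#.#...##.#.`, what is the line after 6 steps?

#####..#.###.
.####.###.##.
#.####.###.#.
##.####.####.
.##.####.###.
#.##.####.##.

#.##.####.##.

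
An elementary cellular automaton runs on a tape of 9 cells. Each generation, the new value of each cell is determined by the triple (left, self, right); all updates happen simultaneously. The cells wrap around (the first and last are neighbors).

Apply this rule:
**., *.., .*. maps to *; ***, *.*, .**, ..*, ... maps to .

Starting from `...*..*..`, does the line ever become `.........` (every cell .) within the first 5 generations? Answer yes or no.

generation 1: ...**.**.
generation 2: ....*..**
generation 3: *...**..*
generation 4: **...**..
generation 5: .**...**.
generation 5 is .**...**., still not uniform .

no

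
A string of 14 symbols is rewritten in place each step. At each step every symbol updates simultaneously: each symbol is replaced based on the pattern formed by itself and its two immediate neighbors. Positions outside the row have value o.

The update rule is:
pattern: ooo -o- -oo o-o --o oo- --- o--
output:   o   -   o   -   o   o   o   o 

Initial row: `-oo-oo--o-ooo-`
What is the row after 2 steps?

-oo-oooo--ooo-
-oo-ooooooooo-

-oo-ooooooooo-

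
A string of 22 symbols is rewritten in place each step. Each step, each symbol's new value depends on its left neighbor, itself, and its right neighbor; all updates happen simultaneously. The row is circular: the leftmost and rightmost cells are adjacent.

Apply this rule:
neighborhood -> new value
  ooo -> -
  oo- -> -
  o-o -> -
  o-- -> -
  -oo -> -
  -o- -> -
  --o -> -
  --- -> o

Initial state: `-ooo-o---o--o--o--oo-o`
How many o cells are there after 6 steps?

step 1: -------o--------------
step 2: oooooo---ooooooooooooo
step 3: -------o--------------  (repeats step 1; period 2)
step 6: oooooo---ooooooooooooo
count of o: 19

19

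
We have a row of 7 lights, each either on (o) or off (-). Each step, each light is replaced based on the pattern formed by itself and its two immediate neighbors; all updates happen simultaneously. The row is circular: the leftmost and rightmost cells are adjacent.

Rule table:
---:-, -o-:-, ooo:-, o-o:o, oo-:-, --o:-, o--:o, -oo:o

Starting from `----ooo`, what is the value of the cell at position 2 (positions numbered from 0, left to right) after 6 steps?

o

step 1: o---o--
step 2: -o---o-
step 3: --o---o
step 4: o--o---
step 5: -o--o--
step 6: --o--o-
position 2 holds o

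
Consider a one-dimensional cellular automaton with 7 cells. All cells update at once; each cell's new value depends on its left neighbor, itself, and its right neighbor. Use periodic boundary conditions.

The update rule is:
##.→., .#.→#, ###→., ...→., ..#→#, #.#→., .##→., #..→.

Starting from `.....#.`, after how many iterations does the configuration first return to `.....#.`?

14

....##.
...#...
..##...
.#.....
##.....
......#
.....##
....#..
...##..
..#....
.##....
#......
#.....#
.....#.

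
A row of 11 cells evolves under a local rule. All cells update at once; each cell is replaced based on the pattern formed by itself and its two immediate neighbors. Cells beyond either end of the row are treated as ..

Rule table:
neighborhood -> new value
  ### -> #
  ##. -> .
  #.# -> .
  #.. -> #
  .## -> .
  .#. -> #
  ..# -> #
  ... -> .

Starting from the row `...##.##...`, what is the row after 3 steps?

#.#.#.#.#.#

step 1: ..#.....#..
step 2: .###...###.
step 3: #.#.#.#.#.#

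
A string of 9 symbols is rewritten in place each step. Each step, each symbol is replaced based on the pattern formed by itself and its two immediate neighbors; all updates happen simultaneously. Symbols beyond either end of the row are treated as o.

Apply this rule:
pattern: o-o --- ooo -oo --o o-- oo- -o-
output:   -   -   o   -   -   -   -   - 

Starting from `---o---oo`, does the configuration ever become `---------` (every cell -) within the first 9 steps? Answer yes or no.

yes

step 1: --------o
step 2: ---------
all cells are - at step 2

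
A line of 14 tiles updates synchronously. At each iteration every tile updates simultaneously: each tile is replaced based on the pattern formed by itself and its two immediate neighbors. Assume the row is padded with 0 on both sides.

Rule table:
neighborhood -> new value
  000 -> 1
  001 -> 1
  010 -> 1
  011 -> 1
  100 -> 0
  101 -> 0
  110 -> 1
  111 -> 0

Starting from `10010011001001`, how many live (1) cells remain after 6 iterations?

9

10110111011011
10110101011011
10110101011011  (fixed point — unchanged through iteration 6)
count of 1: 9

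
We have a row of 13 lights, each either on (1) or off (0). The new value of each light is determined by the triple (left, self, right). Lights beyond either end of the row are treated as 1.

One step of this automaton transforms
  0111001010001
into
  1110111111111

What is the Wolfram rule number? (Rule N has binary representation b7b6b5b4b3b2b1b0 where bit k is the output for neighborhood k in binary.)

position 2: 111 → 1  (bit 7 = 1)
position 3: 110 → 0  (bit 6 = 0)
position 0: 101 → 1  (bit 5 = 1)
position 4: 100 → 1  (bit 4 = 1)
position 1: 011 → 1  (bit 3 = 1)
position 6: 010 → 1  (bit 2 = 1)
position 5: 001 → 1  (bit 1 = 1)
position 10: 000 → 1  (bit 0 = 1)
bits b7..b0 = 10111111 = 191

191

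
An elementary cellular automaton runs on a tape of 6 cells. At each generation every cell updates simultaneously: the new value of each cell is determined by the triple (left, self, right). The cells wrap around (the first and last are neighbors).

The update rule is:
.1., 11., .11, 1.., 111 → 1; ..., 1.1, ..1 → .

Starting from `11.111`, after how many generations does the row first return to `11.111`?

1

generation 1: 11.111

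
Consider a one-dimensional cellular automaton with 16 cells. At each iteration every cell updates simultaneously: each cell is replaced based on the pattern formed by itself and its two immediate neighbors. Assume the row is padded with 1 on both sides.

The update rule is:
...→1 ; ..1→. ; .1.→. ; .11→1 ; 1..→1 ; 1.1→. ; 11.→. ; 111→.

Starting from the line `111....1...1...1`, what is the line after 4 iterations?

111..1111111...1

iteration 1: ...111..11..11.1
iteration 2: 11.1..1.1.1.1..1
iteration 3: ....1........1.1
iteration 4: 111..1111111...1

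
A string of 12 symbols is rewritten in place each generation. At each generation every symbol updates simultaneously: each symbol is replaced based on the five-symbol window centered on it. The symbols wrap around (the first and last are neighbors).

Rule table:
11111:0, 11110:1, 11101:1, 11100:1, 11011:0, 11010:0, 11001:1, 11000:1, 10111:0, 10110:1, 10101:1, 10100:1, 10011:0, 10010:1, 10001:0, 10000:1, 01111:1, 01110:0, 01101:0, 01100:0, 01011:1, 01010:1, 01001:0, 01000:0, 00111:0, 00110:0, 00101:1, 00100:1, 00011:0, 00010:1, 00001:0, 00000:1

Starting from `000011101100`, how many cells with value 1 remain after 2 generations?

10

110000101011
111101111101
count of 1: 10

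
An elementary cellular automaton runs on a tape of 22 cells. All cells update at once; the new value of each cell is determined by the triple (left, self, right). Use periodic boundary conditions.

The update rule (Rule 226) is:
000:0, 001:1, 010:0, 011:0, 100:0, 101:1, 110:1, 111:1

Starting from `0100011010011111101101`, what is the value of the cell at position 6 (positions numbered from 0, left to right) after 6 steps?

0

1000101100101111110110
0001010101010111111011
0010101010101011111101
0101010101010101111110
1010101010101010111110
0101010101010101011111
position 6 holds 0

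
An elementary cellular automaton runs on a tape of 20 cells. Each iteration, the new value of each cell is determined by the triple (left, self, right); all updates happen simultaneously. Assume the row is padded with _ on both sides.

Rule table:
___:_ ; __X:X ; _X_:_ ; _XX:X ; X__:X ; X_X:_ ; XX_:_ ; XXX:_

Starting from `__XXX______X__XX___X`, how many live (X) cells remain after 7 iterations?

7

_XX__X____X_XXX_X_X_
XX_XX_X__X__X______X
X__X___XX_XX_X____X_
_XX_X_XX__X___X__X_X
XX____X_XX_X_X_XX___
X_X__X__X______X_X__
___XX_XX_X____X___X_
count of X: 7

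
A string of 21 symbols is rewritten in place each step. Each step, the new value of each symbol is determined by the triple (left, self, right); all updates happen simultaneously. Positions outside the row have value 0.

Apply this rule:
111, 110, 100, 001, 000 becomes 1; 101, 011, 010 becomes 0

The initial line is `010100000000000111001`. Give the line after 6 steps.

100011111111111011110
011101111111111001111
101100111111111110111
000111011111111110011
111011001111111111101
011001110111111111100

011001110111111111100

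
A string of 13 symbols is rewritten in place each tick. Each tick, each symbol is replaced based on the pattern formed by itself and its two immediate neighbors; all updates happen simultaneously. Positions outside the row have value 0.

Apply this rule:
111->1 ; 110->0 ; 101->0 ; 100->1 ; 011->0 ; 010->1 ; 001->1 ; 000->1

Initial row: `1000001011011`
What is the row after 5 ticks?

1111001000001

1111111000000
0111110111111
1011100011110
1001011101101
1111001000001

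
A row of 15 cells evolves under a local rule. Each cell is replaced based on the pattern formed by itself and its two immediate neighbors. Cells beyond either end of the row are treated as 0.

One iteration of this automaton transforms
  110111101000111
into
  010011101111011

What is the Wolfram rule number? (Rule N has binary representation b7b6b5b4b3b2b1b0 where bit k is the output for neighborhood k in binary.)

215

position 4: 111 → 1  (bit 7 = 1)
position 1: 110 → 1  (bit 6 = 1)
position 2: 101 → 0  (bit 5 = 0)
position 9: 100 → 1  (bit 4 = 1)
position 0: 011 → 0  (bit 3 = 0)
position 8: 010 → 1  (bit 2 = 1)
position 11: 001 → 1  (bit 1 = 1)
position 10: 000 → 1  (bit 0 = 1)
bits b7..b0 = 11010111 = 215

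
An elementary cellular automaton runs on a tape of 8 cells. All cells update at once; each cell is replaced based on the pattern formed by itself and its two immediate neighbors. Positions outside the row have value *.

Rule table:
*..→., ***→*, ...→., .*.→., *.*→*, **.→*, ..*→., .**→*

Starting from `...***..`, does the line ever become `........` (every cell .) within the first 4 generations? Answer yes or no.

no

...***..  (fixed point — unchanged through generation 4)
generation 4 is ...***.., still not uniform .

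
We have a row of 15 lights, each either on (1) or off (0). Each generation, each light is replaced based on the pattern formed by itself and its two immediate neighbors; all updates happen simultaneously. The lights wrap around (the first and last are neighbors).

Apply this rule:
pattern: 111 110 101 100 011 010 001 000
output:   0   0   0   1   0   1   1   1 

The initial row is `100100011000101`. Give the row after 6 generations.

011111100111100
100000011000011
011111100111100  (repeats generation 1; period 2)
generation 6: 100000011000011

100000011000011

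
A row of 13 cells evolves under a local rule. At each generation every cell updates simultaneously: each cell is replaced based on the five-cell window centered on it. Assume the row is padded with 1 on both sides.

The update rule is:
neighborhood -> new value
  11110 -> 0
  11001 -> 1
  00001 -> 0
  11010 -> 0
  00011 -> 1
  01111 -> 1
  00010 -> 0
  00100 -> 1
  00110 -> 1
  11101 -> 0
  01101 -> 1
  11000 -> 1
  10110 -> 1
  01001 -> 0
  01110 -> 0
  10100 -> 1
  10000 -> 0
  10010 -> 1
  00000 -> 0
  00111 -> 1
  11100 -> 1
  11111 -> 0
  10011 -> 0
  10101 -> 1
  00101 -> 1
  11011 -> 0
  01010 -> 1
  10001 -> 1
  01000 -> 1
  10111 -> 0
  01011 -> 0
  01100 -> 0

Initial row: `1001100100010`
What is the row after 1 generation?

1101011111010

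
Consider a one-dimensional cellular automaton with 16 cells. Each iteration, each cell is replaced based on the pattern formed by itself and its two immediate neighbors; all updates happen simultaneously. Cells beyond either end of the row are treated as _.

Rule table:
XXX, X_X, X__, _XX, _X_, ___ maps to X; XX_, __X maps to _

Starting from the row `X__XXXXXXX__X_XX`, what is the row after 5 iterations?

iteration 1: XX_XXXXXX_X_XXX_
iteration 2: X_XXXXXX_XXXXX_X
iteration 3: XXXXXXX_XXXXX_XX
iteration 4: XXXXXX_XXXXX_XX_
iteration 5: XXXXX_XXXXX_XX_X

XXXXX_XXXXX_XX_X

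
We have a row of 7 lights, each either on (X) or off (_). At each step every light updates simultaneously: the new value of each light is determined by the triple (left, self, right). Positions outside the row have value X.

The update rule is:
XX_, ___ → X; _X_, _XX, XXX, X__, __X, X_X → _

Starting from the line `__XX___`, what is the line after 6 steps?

___X_X_
_X_____
___XXX_
_X___X_
___X___
_X___X_

_X___X_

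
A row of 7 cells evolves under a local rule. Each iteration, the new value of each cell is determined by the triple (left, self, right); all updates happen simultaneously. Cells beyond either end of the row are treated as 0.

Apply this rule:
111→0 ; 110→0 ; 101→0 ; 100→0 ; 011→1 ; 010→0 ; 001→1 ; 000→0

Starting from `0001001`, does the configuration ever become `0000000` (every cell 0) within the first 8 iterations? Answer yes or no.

iteration 1: 0010010
iteration 2: 0100100
iteration 3: 1001000
iteration 4: 0010000
iteration 5: 0100000
iteration 6: 1000000
iteration 7: 0000000
all cells are 0 at iteration 7

yes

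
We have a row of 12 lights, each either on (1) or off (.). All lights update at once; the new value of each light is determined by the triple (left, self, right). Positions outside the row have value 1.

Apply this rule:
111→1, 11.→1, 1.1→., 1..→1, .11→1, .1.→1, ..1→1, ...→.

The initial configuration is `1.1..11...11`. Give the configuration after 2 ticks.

1.111111.111
1.111111.111

1.111111.111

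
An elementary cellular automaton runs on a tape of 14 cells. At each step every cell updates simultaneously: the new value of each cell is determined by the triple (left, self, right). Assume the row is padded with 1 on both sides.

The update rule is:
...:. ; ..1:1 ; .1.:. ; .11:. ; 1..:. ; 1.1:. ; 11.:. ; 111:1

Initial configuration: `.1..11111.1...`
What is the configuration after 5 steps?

...1.....1..1.

...1.111.....1
..1...1.....1.
.1...1.....1..
....1.....1..1
...1.....1..1.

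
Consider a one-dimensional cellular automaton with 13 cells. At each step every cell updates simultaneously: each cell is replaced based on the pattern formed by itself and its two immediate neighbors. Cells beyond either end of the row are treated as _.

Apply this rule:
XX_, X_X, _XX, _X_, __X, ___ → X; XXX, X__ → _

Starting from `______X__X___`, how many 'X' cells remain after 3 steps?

XXXXXXX_XX_XX
X_____XXXXXXX
X_XXXXX_____X
count of X: 7

7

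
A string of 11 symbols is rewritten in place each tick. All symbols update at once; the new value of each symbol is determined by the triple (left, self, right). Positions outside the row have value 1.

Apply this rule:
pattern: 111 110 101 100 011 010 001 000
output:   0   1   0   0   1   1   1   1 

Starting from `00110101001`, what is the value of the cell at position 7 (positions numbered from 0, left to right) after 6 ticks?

tick 1: 01110101011
tick 2: 01010101010
tick 3: 01010101010  (fixed point — unchanged through tick 6)
position 7 holds 1

1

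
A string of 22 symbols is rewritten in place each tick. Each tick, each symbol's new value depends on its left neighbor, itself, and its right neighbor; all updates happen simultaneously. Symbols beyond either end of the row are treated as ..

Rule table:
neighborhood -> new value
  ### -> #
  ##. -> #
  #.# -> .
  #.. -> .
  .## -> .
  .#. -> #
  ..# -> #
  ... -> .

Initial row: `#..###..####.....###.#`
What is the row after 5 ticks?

#.#.##.#.###....#.##.#
#.#..#.#..##...##..#.#
#.#.##.#.#.#..#.#.##.#
#.#..#.#.#.#.##.#..#.#
#.#.##.#.#.#..#.#.##.#

#.#.##.#.#.#..#.#.##.#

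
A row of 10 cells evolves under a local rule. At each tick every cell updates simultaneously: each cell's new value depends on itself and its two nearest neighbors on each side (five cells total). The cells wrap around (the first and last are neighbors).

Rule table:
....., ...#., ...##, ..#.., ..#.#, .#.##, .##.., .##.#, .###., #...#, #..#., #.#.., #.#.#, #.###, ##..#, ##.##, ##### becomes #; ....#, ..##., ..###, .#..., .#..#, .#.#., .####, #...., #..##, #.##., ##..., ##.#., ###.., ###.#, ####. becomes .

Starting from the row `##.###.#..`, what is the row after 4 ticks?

.####..#..
#....###.#
#...#.#.#.
#.###.#.#.

#.###.#.#.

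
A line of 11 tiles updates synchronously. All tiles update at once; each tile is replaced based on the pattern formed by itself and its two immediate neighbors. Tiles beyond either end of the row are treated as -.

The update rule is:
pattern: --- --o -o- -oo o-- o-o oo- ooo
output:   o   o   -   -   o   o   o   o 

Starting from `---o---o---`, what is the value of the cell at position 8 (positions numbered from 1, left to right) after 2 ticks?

ooo-ooo-ooo
-ooo-ooo-oo
position 8 holds o

o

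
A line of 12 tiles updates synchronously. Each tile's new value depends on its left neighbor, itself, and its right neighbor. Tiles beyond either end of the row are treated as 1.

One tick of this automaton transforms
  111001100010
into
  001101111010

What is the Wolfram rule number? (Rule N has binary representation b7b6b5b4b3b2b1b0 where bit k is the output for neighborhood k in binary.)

position 0: 111 → 0  (bit 7 = 0)
position 2: 110 → 1  (bit 6 = 1)
position 11: 101 → 0  (bit 5 = 0)
position 3: 100 → 1  (bit 4 = 1)
position 5: 011 → 1  (bit 3 = 1)
position 10: 010 → 1  (bit 2 = 1)
position 4: 001 → 0  (bit 1 = 0)
position 8: 000 → 1  (bit 0 = 1)
bits b7..b0 = 01011101 = 93

93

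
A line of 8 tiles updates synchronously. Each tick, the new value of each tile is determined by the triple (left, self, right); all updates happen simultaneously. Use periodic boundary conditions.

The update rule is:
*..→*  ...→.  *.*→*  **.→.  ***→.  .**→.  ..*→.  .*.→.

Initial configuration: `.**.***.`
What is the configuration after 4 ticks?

..*...*.

...*...*
*...*...
.*...*..
..*...*.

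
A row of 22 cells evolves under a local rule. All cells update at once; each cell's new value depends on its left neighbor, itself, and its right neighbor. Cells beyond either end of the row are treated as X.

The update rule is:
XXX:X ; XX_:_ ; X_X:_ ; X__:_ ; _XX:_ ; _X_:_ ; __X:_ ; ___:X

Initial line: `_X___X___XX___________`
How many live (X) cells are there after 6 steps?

7

___X___X____XXXXXXXXX_
_X___X___XX__XXXXXXX__
___X___X______XXXXX___
_X___X___XXXX__XXX__X_
___X___X__XX____X_____
_X___X_______XX___XXX_
count of X: 7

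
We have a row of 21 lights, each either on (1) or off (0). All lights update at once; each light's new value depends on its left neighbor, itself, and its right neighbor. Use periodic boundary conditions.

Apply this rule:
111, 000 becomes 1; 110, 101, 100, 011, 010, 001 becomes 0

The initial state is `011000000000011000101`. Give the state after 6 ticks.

000011111111000010000
111001111110011000111
110000111100000010011
100110011001111000001
000000000000110011100
111111111110000001001

111111111110000001001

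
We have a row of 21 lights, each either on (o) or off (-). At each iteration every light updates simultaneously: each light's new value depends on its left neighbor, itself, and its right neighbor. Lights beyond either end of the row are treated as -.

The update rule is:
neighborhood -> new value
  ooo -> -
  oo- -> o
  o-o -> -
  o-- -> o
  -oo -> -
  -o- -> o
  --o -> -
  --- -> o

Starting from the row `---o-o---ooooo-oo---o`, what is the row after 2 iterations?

-o-o---ooooo-oo---o-o

oo-o-ooo-----o--ooo-o
-o-o---ooooo-oo---o-o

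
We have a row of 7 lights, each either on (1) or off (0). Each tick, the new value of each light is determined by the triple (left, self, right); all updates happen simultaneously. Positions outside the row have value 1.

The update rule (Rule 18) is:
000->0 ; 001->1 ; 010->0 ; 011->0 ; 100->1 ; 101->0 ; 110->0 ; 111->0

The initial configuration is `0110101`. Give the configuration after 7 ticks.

0000000
1000001
0100010
0010100
1100011
0010100  (repeats tick 4; period 2)
tick 7: 1100011

1100011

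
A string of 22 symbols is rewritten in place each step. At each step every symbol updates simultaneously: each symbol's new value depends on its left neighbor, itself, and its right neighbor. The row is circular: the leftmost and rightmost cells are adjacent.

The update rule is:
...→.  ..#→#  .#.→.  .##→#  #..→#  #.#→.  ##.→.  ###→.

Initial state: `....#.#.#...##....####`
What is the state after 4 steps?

step 1: #..#.....#.##.#..##...
step 2: .##.#...#..#...###.#.#
step 3: .#...#.#.##.#.##......
step 4: #.#.#....#....#.#.....

#.#.#....#....#.#.....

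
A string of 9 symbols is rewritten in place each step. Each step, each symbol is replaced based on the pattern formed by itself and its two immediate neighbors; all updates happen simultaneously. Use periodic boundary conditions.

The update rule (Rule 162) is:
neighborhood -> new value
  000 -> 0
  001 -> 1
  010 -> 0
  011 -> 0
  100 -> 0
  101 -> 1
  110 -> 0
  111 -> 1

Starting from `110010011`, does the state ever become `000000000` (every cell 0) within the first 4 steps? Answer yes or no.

no

step 1: 100100101
step 2: 001001010
step 3: 010010100
step 4: 100101000
step 4 is 100101000, still not uniform 0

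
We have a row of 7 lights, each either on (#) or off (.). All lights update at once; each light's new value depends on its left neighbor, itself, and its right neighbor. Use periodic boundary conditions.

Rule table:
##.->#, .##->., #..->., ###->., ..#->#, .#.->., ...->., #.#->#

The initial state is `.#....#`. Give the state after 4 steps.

..#.#..

step 1: #....#.
step 2: ....#.#
step 3: ...#.#.
step 4: ..#.#..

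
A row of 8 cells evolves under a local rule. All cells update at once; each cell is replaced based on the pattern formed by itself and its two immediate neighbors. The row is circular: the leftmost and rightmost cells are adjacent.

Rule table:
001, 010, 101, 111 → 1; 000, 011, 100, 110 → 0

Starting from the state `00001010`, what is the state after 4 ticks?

tick 1: 00011110
tick 2: 00101100
tick 3: 01110000
tick 4: 10100000

10100000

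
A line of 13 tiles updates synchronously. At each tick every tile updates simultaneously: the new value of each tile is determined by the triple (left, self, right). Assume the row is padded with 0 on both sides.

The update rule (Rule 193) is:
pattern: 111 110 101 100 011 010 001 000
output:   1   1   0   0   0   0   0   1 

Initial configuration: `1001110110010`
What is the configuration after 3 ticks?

0110000110011

0000110010000
1110010000111
0110000110011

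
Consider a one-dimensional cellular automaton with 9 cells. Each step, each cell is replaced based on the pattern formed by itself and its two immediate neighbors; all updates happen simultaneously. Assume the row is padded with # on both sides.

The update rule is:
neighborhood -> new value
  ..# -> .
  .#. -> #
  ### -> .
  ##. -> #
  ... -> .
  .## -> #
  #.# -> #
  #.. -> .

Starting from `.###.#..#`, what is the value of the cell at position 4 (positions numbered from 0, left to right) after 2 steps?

.

step 1: ##.###..#
step 2: .###.#..#
position 4 holds .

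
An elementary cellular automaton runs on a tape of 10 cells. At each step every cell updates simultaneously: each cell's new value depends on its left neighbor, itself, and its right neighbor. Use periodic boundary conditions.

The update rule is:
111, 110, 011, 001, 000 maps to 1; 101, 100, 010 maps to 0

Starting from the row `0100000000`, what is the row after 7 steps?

1011111111

1001111111
1011111111
1011111111  (fixed point — unchanged through step 7)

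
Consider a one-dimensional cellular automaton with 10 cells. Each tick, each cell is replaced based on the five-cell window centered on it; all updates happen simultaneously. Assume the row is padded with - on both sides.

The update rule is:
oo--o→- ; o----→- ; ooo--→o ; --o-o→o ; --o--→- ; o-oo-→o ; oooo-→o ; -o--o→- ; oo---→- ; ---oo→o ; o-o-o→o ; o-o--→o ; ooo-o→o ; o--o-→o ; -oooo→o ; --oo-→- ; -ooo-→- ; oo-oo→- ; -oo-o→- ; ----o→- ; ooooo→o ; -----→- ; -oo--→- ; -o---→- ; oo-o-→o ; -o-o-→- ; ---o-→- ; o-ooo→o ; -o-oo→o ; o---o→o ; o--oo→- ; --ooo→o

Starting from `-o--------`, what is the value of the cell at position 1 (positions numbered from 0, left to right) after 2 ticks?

tick 1: ----------
tick 2: ----------
position 1 holds -

-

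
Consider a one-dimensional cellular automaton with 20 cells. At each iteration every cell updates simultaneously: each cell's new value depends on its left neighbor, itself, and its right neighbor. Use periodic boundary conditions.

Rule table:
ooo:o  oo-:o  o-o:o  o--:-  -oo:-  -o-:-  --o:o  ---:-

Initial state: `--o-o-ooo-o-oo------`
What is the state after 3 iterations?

-o-o-o-o-ooo-------o

-o-o-o-ooo-o-o------
o-o-o-o-ooo-o-------
-o-o-o-o-ooo-------o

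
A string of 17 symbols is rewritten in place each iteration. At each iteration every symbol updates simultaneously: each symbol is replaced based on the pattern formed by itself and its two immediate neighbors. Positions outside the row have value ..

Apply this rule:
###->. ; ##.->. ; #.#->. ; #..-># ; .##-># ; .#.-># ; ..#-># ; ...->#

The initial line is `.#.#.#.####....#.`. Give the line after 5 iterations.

##.#.#.#...######
#..#.#.#####.....
####.#.#....#####
#....#.######....
######.#.....####

######.#.....####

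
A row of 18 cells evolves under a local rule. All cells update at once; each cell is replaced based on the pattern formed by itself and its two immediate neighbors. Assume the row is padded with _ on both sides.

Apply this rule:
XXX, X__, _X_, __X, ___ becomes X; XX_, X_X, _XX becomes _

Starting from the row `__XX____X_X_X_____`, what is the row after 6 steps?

____X_____X__XXXX_

step 1: XX__XXXXX_X_XXXXXX
step 2: __XX_XXX__X__XXXX_
step 3: XX____X_XXXXX_XX_X
step 4: __XXXXX__XXX_____X
step 5: XX_XXX_XX_X_XXXXXX
step 6: ____X_____X__XXXX_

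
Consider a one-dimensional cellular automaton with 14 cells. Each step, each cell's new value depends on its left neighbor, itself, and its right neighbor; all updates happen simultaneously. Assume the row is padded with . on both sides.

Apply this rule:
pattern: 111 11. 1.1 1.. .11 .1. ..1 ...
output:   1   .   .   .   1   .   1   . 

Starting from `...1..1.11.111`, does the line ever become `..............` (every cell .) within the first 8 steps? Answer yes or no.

step 1: ..1..1..1..11.
step 2: .1..1..1..11..
step 3: 1..1..1..11...
step 4: ..1..1..11....
step 5: .1..1..11.....
step 6: 1..1..11......
step 7: ..1..11.......
step 8: .1..11........
step 8 is .1..11........, still not uniform .

no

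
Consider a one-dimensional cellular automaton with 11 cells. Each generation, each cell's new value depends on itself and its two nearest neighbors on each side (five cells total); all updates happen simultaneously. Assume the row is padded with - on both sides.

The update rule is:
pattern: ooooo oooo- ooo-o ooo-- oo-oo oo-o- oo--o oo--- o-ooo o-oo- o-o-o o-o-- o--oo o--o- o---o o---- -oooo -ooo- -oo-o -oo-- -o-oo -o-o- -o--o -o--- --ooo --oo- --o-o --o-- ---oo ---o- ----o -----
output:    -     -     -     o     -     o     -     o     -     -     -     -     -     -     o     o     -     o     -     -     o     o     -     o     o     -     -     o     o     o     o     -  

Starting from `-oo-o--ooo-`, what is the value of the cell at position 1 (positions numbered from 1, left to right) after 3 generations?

o--o---oooo
o--ooooo--o
o--o---o--o
position 1 holds o

o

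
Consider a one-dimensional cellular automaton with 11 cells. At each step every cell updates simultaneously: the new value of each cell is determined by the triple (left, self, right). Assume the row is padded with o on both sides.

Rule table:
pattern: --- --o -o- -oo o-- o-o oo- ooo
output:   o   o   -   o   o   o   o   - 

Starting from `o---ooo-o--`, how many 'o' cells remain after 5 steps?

ooooo-oo-oo
----oooooo-
ooooo----oo
----oooooo-  (repeats step 2; period 2)
step 5: ooooo----oo
count of o: 7

7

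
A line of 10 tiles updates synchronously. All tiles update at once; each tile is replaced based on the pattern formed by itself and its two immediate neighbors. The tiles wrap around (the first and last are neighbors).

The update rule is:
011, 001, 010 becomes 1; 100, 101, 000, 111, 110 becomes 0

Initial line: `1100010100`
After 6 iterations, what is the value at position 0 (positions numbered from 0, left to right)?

iteration 1: 1000110101
iteration 2: 0001100101
iteration 3: 0011001101
iteration 4: 0110011001
iteration 5: 0100110011
iteration 6: 0101100110
position 0 holds 0

0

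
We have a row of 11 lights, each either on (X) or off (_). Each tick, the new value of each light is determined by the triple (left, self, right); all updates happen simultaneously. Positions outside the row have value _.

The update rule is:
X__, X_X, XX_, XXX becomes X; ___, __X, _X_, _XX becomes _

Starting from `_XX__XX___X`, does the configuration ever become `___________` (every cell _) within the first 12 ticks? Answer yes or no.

yes

__XX__XX___
___XX__XX__
____XX__XX_
_____XX__XX
______XX__X
_______XX__
________XX_
_________XX
__________X
___________
all cells are _ at tick 10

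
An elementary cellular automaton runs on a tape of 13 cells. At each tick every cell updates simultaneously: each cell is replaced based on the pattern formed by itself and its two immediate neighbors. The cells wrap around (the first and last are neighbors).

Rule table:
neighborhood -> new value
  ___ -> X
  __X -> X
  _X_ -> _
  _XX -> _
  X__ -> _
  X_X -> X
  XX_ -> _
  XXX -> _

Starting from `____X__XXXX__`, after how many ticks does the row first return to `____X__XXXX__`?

XXXX__X_____X
_____X__XXXX_
XXXXX__X_____
______X__XXXX
_XXXXX__X____
X______X__XXX
__XXXXX__X___
XX______X__XX
___XXXXX__X__
XXX______X__X
____XXXXX__X_
XXXX______X__
_____XXXXX__X
_XXXX______X_
X_____XXXXX__
__XXXX______X
_X_____XXXXX_
X__XXXX______
__X_____XXXXX
_X__XXXX_____
X__X_____XXXX
__X__XXXX____
XX__X_____XXX
___X__XXXX___
XXX__X_____XX
____X__XXXX__

26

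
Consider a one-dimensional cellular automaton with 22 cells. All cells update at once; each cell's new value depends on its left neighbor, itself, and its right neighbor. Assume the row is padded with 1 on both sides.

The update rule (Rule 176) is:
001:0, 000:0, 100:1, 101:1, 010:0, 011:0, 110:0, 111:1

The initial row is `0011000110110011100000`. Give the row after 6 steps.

0101010001000010010010

1000100001001001010000
0100010000100100101000
1010001000010010010100
0101000100001001001010
1010100010000100100101
0101010001000010010010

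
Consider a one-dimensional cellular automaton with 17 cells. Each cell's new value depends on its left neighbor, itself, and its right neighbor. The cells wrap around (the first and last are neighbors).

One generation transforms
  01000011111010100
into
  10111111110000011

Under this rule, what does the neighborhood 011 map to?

At position 6 the neighborhood is 011; the next row has 1 there.

1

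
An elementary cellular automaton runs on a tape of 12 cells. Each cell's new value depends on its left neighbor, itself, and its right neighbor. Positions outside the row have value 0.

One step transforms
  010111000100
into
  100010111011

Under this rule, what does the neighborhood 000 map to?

At position 7 the neighborhood is 000; the next row has 1 there.

1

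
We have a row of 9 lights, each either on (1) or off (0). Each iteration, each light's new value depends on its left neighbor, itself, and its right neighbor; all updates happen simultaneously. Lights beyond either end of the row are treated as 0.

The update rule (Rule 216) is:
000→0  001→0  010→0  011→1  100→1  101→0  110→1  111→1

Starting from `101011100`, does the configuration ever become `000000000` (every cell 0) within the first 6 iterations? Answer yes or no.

no

iteration 1: 000011110
iteration 2: 000011111
iteration 3: 000011111  (fixed point — unchanged through iteration 6)
iteration 6 is 000011111, still not uniform 0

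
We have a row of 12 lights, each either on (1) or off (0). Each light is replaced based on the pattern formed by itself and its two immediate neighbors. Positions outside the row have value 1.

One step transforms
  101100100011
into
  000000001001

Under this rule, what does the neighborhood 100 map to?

0

At position 4 the neighborhood is 100; the next row has 0 there.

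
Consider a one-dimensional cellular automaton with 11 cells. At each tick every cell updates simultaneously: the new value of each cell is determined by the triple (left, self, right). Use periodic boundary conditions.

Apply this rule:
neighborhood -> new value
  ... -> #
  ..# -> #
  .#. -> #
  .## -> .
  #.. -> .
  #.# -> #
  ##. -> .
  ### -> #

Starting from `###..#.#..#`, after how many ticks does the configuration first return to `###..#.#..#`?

33

##..####.#.
...#.##.###
.####..#.#.
#.##..####.
##...#.##.#
#..####..#.
#.#.##..###
.###...#.##
#.#..####..
###.#.##..#
##.###...#.
..#.#..####
.####.#.##.
#.##.###...
##..#.#..##
#..####.#.#
..#.##.###.
####..#.#..
.##..####.#
#...#.##.##
..####..#.#
.#.##..####
###...#.##.
.#..####..#
##.#.##..##
#.###...#.#
.#.#..####.
####.#.##..
.##.###...#
#..#.#..###
..####.#.##
.#.##.###..
###..#.#..#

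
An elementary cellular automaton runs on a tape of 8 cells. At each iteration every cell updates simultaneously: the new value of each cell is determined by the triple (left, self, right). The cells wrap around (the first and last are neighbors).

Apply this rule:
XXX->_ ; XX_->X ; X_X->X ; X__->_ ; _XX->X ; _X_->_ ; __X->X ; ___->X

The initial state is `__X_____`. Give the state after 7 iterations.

X_XXX_XX

XX__XXXX
_X_XX___
X_XXX_XX
XXX_XXX_
X_XXX_XX  (repeats iteration 3; period 2)
iteration 7: X_XXX_XX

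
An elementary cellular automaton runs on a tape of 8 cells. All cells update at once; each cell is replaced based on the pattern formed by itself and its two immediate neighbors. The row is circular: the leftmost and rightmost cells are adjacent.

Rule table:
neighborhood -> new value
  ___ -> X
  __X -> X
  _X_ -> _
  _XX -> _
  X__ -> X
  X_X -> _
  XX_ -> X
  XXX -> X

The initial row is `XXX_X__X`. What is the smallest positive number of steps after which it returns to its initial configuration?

XXX__XX_
_XXXX_X_
X_XXX__X
X__XXXX_
_XX_XXX_
X_X__XXX
X__XX_XX
XXX_X__X

8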